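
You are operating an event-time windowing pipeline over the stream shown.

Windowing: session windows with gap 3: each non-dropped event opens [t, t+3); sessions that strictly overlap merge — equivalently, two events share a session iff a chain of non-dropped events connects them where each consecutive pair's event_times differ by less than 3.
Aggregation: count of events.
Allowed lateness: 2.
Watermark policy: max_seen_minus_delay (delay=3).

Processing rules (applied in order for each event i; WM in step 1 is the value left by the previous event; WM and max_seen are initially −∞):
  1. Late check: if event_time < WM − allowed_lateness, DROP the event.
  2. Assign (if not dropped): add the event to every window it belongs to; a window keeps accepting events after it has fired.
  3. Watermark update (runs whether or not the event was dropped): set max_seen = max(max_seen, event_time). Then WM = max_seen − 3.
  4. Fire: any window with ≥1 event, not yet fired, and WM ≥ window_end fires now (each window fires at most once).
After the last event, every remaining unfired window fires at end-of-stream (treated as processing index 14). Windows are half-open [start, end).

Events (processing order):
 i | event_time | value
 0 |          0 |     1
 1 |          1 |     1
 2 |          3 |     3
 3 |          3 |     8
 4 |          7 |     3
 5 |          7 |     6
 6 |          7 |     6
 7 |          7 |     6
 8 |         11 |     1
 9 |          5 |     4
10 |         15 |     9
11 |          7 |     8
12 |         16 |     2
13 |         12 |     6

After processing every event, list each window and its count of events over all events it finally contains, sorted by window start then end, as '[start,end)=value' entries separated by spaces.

i=0 t=0 v=1: → [0,3); WM=-3
i=1 t=1 v=1: → [0,4); WM=-2
i=2 t=3 v=3: → [0,6); WM=0
i=3 t=3 v=8: → [0,6); WM=0
i=4 t=7 v=3: → [7,10); WM=4
i=5 t=7 v=6: → [7,10); WM=4
i=6 t=7 v=6: → [7,10); WM=4
i=7 t=7 v=6: → [7,10); WM=4
i=8 t=11 v=1: → [11,14); WM=8
i=9 t=5 v=4: DROP (t<8-2); WM=8
i=10 t=15 v=9: → [15,18); WM=12
i=11 t=7 v=8: DROP (t<12-2); WM=12
i=12 t=16 v=2: → [15,19); WM=13
i=13 t=12 v=6: → [11,15); WM=13

[0,6)=4 [7,10)=4 [11,15)=2 [15,19)=2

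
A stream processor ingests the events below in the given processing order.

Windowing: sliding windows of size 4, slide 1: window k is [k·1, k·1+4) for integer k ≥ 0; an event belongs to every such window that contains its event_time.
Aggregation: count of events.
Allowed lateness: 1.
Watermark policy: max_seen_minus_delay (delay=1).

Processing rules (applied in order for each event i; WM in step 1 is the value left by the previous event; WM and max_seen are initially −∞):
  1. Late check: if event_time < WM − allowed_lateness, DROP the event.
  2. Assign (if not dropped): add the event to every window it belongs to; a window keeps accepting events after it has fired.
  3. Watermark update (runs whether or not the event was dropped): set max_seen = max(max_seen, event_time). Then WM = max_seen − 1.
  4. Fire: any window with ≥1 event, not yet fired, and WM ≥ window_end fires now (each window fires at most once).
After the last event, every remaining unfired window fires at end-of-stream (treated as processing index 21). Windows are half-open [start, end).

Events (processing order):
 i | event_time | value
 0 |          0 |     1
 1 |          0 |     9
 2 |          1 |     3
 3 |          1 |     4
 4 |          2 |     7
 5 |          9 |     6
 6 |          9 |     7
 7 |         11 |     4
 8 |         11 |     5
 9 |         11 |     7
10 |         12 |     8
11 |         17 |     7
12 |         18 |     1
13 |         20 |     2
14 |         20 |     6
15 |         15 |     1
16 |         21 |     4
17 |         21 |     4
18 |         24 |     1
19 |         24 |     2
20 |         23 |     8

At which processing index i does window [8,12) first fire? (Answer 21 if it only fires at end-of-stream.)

11

i=0 t=0 v=1: → [0,4); WM=-1
i=1 t=0 v=9: → [0,4); WM=-1
i=2 t=1 v=3: → [1,5),[0,4); WM=0
i=3 t=1 v=4: → [1,5),[0,4); WM=0
i=4 t=2 v=7: → [2,6),[1,5),[0,4); WM=1
i=5 t=9 v=6: → [9,13),[8,12),[7,11),[6,10); WM=8; [0,4) fires=5 [1,5) fires=3 [2,6) fires=1
i=6 t=9 v=7: → [9,13),[8,12),[7,11),[6,10); WM=8
i=7 t=11 v=4: → [11,15),[10,14),[9,13),[8,12); WM=10; [6,10) fires=2
i=8 t=11 v=5: → [11,15),[10,14),[9,13),[8,12); WM=10
i=9 t=11 v=7: → [11,15),[10,14),[9,13),[8,12); WM=10
i=10 t=12 v=8: → [12,16),[11,15),[10,14),[9,13); WM=11; [7,11) fires=2
i=11 t=17 v=7: → [17,21),[16,20),[15,19),[14,18); WM=16; [8,12) fires=5 [9,13) fires=6 [10,14) fires=4 [11,15) fires=4 [12,16) fires=1
i=12 t=18 v=1: → [18,22),[17,21),[16,20),[15,19); WM=17
i=13 t=20 v=2: → [20,24),[19,23),[18,22),[17,21); WM=19; [14,18) fires=1 [15,19) fires=2
i=14 t=20 v=6: → [20,24),[19,23),[18,22),[17,21); WM=19
i=15 t=15 v=1: DROP (t<19-1); WM=19
i=16 t=21 v=4: → [21,25),[20,24),[19,23),[18,22); WM=20; [16,20) fires=2
i=17 t=21 v=4: → [21,25),[20,24),[19,23),[18,22); WM=20
i=18 t=24 v=1: → [24,28),[23,27),[22,26),[21,25); WM=23; [17,21) fires=4 [18,22) fires=5 [19,23) fires=4
i=19 t=24 v=2: → [24,28),[23,27),[22,26),[21,25); WM=23
i=20 t=23 v=8: → [23,27),[22,26),[21,25),[20,24); WM=23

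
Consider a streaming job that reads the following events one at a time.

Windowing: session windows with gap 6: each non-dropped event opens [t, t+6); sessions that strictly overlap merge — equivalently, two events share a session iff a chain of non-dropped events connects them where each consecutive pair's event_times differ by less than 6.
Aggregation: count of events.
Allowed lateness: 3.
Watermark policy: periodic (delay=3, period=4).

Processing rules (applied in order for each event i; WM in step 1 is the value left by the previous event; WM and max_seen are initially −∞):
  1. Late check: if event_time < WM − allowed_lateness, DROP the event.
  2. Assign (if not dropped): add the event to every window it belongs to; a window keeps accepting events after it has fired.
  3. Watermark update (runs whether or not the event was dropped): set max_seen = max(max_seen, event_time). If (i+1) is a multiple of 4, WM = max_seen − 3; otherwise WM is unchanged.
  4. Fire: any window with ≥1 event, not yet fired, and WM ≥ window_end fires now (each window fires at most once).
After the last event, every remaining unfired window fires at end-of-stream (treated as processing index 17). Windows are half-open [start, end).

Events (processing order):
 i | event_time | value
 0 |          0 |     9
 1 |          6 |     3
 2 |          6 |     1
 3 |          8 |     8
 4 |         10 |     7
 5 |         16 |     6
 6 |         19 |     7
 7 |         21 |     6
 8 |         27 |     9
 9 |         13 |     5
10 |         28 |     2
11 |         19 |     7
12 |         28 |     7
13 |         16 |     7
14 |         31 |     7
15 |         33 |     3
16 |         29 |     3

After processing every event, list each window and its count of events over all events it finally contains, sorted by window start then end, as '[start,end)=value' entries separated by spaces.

i=0 t=0 v=9: → [0,6); WM=−∞
i=1 t=6 v=3: → [6,12); WM=−∞
i=2 t=6 v=1: → [6,12); WM=−∞
i=3 t=8 v=8: → [6,14); WM=5
i=4 t=10 v=7: → [6,16); WM=5
i=5 t=16 v=6: → [16,22); WM=5
i=6 t=19 v=7: → [16,25); WM=5
i=7 t=21 v=6: → [16,27); WM=18
i=8 t=27 v=9: → [27,33); WM=18
i=9 t=13 v=5: DROP (t<18-3); WM=18
i=10 t=28 v=2: → [27,34); WM=18
i=11 t=19 v=7: → [16,27); WM=25
i=12 t=28 v=7: → [27,34); WM=25
i=13 t=16 v=7: DROP (t<25-3); WM=25
i=14 t=31 v=7: → [27,37); WM=25
i=15 t=33 v=3: → [27,39); WM=30
i=16 t=29 v=3: → [27,39); WM=30

[0,6)=1 [6,16)=4 [16,27)=4 [27,39)=6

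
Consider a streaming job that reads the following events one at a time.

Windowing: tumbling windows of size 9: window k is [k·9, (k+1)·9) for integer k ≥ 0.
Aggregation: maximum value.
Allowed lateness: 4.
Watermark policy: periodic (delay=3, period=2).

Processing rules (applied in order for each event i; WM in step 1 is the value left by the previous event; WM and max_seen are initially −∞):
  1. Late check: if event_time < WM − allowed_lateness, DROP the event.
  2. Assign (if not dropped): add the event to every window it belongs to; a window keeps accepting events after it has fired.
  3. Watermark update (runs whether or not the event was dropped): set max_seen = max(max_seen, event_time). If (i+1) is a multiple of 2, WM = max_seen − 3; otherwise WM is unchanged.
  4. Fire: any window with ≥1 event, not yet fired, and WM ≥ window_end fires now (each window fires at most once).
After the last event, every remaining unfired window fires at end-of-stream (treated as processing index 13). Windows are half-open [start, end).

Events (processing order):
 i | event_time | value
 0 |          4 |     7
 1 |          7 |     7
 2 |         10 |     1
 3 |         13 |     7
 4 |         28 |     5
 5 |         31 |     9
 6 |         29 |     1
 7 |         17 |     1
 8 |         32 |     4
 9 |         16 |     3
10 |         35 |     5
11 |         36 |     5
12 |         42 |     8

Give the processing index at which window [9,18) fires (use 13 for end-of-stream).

5

i=0 t=4 v=7: → [0,9); WM=−∞
i=1 t=7 v=7: → [0,9); WM=4
i=2 t=10 v=1: → [9,18); WM=4
i=3 t=13 v=7: → [9,18); WM=10; [0,9) fires=7
i=4 t=28 v=5: → [27,36); WM=10
i=5 t=31 v=9: → [27,36); WM=28; [9,18) fires=7
i=6 t=29 v=1: → [27,36); WM=28
i=7 t=17 v=1: DROP (t<28-4); WM=28
i=8 t=32 v=4: → [27,36); WM=28
i=9 t=16 v=3: DROP (t<28-4); WM=29
i=10 t=35 v=5: → [27,36); WM=29
i=11 t=36 v=5: → [36,45); WM=33
i=12 t=42 v=8: → [36,45); WM=33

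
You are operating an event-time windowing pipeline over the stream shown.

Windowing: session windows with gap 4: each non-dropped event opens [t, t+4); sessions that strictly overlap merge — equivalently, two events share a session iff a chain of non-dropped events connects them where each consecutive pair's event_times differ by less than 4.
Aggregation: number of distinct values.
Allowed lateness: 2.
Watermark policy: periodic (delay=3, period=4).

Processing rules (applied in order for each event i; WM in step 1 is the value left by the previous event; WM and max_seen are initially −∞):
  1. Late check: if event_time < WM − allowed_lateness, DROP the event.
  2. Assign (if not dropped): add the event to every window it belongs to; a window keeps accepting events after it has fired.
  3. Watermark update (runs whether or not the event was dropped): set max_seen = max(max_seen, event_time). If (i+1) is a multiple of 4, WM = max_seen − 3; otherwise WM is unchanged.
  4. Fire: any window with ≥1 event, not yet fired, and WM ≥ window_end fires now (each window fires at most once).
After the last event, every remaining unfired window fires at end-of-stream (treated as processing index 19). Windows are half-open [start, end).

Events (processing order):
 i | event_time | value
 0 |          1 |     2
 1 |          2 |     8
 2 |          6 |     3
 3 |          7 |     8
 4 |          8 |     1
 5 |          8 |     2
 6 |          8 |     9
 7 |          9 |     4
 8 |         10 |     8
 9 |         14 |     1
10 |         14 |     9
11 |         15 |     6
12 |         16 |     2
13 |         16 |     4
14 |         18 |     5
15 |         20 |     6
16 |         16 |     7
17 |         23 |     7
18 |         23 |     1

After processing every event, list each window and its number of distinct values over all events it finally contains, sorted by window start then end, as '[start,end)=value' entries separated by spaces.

[1,6)=2 [6,14)=6 [14,27)=7

i=0 t=1 v=2: → [1,5); WM=−∞
i=1 t=2 v=8: → [1,6); WM=−∞
i=2 t=6 v=3: → [6,10); WM=−∞
i=3 t=7 v=8: → [6,11); WM=4
i=4 t=8 v=1: → [6,12); WM=4
i=5 t=8 v=2: → [6,12); WM=4
i=6 t=8 v=9: → [6,12); WM=4
i=7 t=9 v=4: → [6,13); WM=6
i=8 t=10 v=8: → [6,14); WM=6
i=9 t=14 v=1: → [14,18); WM=6
i=10 t=14 v=9: → [14,18); WM=6
i=11 t=15 v=6: → [14,19); WM=12
i=12 t=16 v=2: → [14,20); WM=12
i=13 t=16 v=4: → [14,20); WM=12
i=14 t=18 v=5: → [14,22); WM=12
i=15 t=20 v=6: → [14,24); WM=17
i=16 t=16 v=7: → [14,24); WM=17
i=17 t=23 v=7: → [14,27); WM=17
i=18 t=23 v=1: → [14,27); WM=17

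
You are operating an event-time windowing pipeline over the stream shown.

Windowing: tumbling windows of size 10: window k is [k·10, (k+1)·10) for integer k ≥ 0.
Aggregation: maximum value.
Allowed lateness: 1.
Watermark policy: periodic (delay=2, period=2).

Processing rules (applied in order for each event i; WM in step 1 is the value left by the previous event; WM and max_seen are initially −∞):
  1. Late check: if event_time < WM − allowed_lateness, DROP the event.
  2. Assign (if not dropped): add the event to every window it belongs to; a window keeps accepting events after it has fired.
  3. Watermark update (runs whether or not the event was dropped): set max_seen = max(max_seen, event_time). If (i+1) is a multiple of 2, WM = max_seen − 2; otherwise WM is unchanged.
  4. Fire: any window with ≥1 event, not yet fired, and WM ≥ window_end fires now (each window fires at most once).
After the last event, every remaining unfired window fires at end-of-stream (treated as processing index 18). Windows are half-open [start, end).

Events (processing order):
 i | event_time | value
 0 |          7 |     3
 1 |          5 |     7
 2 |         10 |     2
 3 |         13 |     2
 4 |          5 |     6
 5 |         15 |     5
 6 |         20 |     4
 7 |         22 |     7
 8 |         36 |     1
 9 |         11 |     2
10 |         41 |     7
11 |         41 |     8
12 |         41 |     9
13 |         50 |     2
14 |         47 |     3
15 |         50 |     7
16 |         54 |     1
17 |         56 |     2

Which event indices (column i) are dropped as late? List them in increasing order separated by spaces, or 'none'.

4 9

i=0 t=7 v=3: → [0,10); WM=−∞
i=1 t=5 v=7: → [0,10); WM=5
i=2 t=10 v=2: → [10,20); WM=5
i=3 t=13 v=2: → [10,20); WM=11; [0,10) fires=7
i=4 t=5 v=6: DROP (t<11-1); WM=11
i=5 t=15 v=5: → [10,20); WM=13
i=6 t=20 v=4: → [20,30); WM=13
i=7 t=22 v=7: → [20,30); WM=20; [10,20) fires=5
i=8 t=36 v=1: → [30,40); WM=20
i=9 t=11 v=2: DROP (t<20-1); WM=34; [20,30) fires=7
i=10 t=41 v=7: → [40,50); WM=34
i=11 t=41 v=8: → [40,50); WM=39
i=12 t=41 v=9: → [40,50); WM=39
i=13 t=50 v=2: → [50,60); WM=48; [30,40) fires=1
i=14 t=47 v=3: → [40,50); WM=48
i=15 t=50 v=7: → [50,60); WM=48
i=16 t=54 v=1: → [50,60); WM=48
i=17 t=56 v=2: → [50,60); WM=54; [40,50) fires=9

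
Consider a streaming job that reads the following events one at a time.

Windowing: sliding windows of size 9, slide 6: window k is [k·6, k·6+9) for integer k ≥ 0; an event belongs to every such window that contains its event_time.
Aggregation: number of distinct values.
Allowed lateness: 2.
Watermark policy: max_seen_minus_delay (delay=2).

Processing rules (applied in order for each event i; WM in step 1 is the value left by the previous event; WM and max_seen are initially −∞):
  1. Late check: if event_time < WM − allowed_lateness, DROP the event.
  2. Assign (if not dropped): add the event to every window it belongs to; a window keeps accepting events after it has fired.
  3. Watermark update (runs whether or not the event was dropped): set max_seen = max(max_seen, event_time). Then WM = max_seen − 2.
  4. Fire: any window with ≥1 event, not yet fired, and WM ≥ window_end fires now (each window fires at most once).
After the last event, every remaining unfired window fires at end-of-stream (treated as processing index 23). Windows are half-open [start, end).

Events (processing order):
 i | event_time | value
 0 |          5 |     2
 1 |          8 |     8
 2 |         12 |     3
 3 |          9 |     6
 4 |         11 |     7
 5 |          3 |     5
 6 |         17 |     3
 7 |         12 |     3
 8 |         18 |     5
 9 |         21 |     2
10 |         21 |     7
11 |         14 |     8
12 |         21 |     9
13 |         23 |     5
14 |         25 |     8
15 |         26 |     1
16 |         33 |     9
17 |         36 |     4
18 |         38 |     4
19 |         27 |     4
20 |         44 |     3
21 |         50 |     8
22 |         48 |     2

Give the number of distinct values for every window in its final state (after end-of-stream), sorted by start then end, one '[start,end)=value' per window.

[0,9)=2 [6,15)=4 [12,21)=2 [18,27)=6 [24,33)=2 [30,39)=2 [36,45)=2 [42,51)=3 [48,57)=2

i=0 t=5 v=2: → [0,9); WM=3
i=1 t=8 v=8: → [6,15),[0,9); WM=6
i=2 t=12 v=3: → [12,21),[6,15); WM=10; [0,9) fires=2
i=3 t=9 v=6: → [6,15); WM=10
i=4 t=11 v=7: → [6,15); WM=10
i=5 t=3 v=5: DROP (t<10-2); WM=10
i=6 t=17 v=3: → [12,21); WM=15; [6,15) fires=4
i=7 t=12 v=3: DROP (t<15-2); WM=15
i=8 t=18 v=5: → [18,27),[12,21); WM=16
i=9 t=21 v=2: → [18,27); WM=19
i=10 t=21 v=7: → [18,27); WM=19
i=11 t=14 v=8: DROP (t<19-2); WM=19
i=12 t=21 v=9: → [18,27); WM=19
i=13 t=23 v=5: → [18,27); WM=21; [12,21) fires=2
i=14 t=25 v=8: → [24,33),[18,27); WM=23
i=15 t=26 v=1: → [24,33),[18,27); WM=24
i=16 t=33 v=9: → [30,39); WM=31; [18,27) fires=6
i=17 t=36 v=4: → [36,45),[30,39); WM=34; [24,33) fires=2
i=18 t=38 v=4: → [36,45),[30,39); WM=36
i=19 t=27 v=4: DROP (t<36-2); WM=36
i=20 t=44 v=3: → [42,51),[36,45); WM=42; [30,39) fires=2
i=21 t=50 v=8: → [48,57),[42,51); WM=48; [36,45) fires=2
i=22 t=48 v=2: → [48,57),[42,51); WM=48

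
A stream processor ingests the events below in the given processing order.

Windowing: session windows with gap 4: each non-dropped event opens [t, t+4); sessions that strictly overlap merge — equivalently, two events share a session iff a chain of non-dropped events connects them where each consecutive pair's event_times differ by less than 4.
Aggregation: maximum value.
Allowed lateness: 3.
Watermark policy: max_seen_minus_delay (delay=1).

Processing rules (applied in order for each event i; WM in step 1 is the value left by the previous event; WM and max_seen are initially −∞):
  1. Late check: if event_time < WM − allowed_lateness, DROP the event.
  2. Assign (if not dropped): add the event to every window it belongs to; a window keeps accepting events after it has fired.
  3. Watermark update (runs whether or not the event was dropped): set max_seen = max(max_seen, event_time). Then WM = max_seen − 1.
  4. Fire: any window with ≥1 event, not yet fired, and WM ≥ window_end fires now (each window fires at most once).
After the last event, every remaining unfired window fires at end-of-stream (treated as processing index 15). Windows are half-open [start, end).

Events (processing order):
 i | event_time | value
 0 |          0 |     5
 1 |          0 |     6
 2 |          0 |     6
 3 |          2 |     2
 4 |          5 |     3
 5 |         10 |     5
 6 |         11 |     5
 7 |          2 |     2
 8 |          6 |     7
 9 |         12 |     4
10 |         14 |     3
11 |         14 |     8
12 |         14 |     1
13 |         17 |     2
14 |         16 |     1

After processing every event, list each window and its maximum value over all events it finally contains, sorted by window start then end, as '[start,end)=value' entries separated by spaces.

i=0 t=0 v=5: → [0,4); WM=-1
i=1 t=0 v=6: → [0,4); WM=-1
i=2 t=0 v=6: → [0,4); WM=-1
i=3 t=2 v=2: → [0,6); WM=1
i=4 t=5 v=3: → [0,9); WM=4
i=5 t=10 v=5: → [10,14); WM=9
i=6 t=11 v=5: → [10,15); WM=10
i=7 t=2 v=2: DROP (t<10-3); WM=10
i=8 t=6 v=7: DROP (t<10-3); WM=10
i=9 t=12 v=4: → [10,16); WM=11
i=10 t=14 v=3: → [10,18); WM=13
i=11 t=14 v=8: → [10,18); WM=13
i=12 t=14 v=1: → [10,18); WM=13
i=13 t=17 v=2: → [10,21); WM=16
i=14 t=16 v=1: → [10,21); WM=16

[0,9)=6 [10,21)=8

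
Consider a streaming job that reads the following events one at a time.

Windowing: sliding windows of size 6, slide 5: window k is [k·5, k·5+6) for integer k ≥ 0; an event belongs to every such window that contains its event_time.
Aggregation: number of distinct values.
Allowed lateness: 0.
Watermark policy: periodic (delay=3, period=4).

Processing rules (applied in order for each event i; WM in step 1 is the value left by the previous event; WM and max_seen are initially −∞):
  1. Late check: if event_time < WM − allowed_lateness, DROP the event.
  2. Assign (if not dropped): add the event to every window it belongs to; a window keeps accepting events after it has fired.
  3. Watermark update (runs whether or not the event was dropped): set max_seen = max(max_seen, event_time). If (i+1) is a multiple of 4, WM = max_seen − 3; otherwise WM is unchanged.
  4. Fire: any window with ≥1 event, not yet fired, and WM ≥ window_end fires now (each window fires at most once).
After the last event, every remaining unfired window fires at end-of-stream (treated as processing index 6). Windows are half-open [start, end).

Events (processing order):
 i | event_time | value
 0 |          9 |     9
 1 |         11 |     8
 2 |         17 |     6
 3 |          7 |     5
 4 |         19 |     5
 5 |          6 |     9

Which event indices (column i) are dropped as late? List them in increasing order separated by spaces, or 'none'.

5

i=0 t=9 v=9: → [5,11); WM=−∞
i=1 t=11 v=8: → [10,16); WM=−∞
i=2 t=17 v=6: → [15,21); WM=−∞
i=3 t=7 v=5: → [5,11); WM=14; [5,11) fires=2
i=4 t=19 v=5: → [15,21); WM=14
i=5 t=6 v=9: DROP (t<14-0); WM=14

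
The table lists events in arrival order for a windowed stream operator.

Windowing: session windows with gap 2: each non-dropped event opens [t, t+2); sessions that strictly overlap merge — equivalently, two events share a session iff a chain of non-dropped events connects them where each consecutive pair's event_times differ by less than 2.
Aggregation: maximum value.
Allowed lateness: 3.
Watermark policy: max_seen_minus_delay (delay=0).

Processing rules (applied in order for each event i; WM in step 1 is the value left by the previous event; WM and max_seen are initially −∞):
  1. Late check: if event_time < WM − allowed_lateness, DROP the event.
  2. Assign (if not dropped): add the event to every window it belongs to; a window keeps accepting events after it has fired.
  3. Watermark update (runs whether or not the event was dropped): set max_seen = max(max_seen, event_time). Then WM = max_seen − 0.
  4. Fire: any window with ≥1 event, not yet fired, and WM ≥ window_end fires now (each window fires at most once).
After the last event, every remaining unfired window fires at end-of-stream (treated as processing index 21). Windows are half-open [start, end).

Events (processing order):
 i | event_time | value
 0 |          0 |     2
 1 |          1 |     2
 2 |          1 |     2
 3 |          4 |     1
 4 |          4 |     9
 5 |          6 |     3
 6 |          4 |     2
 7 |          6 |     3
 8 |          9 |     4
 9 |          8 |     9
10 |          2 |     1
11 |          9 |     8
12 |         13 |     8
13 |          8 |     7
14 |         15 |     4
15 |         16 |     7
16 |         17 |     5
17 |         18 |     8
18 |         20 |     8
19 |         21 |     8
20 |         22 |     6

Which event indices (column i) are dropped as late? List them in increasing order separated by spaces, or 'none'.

10 13

i=0 t=0 v=2: → [0,2); WM=0
i=1 t=1 v=2: → [0,3); WM=1
i=2 t=1 v=2: → [0,3); WM=1
i=3 t=4 v=1: → [4,6); WM=4
i=4 t=4 v=9: → [4,6); WM=4
i=5 t=6 v=3: → [6,8); WM=6
i=6 t=4 v=2: → [4,6); WM=6
i=7 t=6 v=3: → [6,8); WM=6
i=8 t=9 v=4: → [9,11); WM=9
i=9 t=8 v=9: → [8,11); WM=9
i=10 t=2 v=1: DROP (t<9-3); WM=9
i=11 t=9 v=8: → [8,11); WM=9
i=12 t=13 v=8: → [13,15); WM=13
i=13 t=8 v=7: DROP (t<13-3); WM=13
i=14 t=15 v=4: → [15,17); WM=15
i=15 t=16 v=7: → [15,18); WM=16
i=16 t=17 v=5: → [15,19); WM=17
i=17 t=18 v=8: → [15,20); WM=18
i=18 t=20 v=8: → [20,22); WM=20
i=19 t=21 v=8: → [20,23); WM=21
i=20 t=22 v=6: → [20,24); WM=22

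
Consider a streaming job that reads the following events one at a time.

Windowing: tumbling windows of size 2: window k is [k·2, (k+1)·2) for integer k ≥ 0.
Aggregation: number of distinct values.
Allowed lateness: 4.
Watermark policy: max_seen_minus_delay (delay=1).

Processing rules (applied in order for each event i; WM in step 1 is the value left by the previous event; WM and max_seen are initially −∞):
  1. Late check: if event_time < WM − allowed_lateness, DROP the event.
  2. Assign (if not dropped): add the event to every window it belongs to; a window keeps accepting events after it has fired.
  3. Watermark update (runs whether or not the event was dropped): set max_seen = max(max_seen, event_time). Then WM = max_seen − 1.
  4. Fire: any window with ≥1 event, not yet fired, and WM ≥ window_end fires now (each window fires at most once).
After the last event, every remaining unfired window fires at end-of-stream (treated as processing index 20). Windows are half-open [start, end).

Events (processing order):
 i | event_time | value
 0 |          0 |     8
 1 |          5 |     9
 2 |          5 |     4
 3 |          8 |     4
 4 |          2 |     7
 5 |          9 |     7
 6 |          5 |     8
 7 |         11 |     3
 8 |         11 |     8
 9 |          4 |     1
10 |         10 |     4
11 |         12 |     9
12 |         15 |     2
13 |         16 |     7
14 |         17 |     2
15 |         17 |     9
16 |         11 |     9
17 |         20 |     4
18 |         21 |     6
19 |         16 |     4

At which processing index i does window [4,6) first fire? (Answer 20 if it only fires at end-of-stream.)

i=0 t=0 v=8: → [0,2); WM=-1
i=1 t=5 v=9: → [4,6); WM=4; [0,2) fires=1
i=2 t=5 v=4: → [4,6); WM=4
i=3 t=8 v=4: → [8,10); WM=7; [4,6) fires=2
i=4 t=2 v=7: DROP (t<7-4); WM=7
i=5 t=9 v=7: → [8,10); WM=8
i=6 t=5 v=8: → [4,6); WM=8
i=7 t=11 v=3: → [10,12); WM=10; [8,10) fires=2
i=8 t=11 v=8: → [10,12); WM=10
i=9 t=4 v=1: DROP (t<10-4); WM=10
i=10 t=10 v=4: → [10,12); WM=10
i=11 t=12 v=9: → [12,14); WM=11
i=12 t=15 v=2: → [14,16); WM=14; [10,12) fires=3 [12,14) fires=1
i=13 t=16 v=7: → [16,18); WM=15
i=14 t=17 v=2: → [16,18); WM=16; [14,16) fires=1
i=15 t=17 v=9: → [16,18); WM=16
i=16 t=11 v=9: DROP (t<16-4); WM=16
i=17 t=20 v=4: → [20,22); WM=19; [16,18) fires=3
i=18 t=21 v=6: → [20,22); WM=20
i=19 t=16 v=4: → [16,18); WM=20

3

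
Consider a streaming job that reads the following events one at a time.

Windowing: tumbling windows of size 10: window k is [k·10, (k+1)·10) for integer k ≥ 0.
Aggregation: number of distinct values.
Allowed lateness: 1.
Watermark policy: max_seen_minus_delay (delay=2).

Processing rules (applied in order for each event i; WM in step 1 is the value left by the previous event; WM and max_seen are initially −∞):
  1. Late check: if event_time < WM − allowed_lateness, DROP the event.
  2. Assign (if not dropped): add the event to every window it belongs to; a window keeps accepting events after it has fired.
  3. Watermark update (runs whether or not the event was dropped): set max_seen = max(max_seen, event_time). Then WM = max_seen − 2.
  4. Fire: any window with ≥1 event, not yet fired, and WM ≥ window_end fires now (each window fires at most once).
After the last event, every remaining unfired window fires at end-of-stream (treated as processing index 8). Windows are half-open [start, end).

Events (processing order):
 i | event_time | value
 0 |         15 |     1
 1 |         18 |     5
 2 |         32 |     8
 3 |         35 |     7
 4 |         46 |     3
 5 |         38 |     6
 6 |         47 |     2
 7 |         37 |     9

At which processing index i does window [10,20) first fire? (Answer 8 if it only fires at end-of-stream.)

i=0 t=15 v=1: → [10,20); WM=13
i=1 t=18 v=5: → [10,20); WM=16
i=2 t=32 v=8: → [30,40); WM=30; [10,20) fires=2
i=3 t=35 v=7: → [30,40); WM=33
i=4 t=46 v=3: → [40,50); WM=44; [30,40) fires=2
i=5 t=38 v=6: DROP (t<44-1); WM=44
i=6 t=47 v=2: → [40,50); WM=45
i=7 t=37 v=9: DROP (t<45-1); WM=45

2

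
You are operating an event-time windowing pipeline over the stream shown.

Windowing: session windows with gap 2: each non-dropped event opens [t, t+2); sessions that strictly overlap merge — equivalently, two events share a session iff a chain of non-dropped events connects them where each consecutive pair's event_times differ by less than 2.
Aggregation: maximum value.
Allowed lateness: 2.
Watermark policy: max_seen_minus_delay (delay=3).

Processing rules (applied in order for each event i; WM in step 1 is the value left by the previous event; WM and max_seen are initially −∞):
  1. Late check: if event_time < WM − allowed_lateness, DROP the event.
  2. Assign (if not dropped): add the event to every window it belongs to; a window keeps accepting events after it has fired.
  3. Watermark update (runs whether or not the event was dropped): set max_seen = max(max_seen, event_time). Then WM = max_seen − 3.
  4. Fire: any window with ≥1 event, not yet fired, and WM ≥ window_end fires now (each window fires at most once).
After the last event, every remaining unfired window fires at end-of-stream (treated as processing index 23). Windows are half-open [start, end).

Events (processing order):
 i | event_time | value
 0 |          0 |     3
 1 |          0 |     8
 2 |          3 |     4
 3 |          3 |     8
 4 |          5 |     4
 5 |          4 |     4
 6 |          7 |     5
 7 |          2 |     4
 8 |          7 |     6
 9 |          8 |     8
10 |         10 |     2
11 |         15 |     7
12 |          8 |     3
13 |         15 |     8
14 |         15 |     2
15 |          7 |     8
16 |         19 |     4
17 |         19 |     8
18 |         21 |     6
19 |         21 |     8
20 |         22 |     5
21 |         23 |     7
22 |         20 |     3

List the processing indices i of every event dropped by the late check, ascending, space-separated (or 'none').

12 15

i=0 t=0 v=3: → [0,2); WM=-3
i=1 t=0 v=8: → [0,2); WM=-3
i=2 t=3 v=4: → [3,5); WM=0
i=3 t=3 v=8: → [3,5); WM=0
i=4 t=5 v=4: → [5,7); WM=2
i=5 t=4 v=4: → [3,7); WM=2
i=6 t=7 v=5: → [7,9); WM=4
i=7 t=2 v=4: → [2,7); WM=4
i=8 t=7 v=6: → [7,9); WM=4
i=9 t=8 v=8: → [7,10); WM=5
i=10 t=10 v=2: → [10,12); WM=7
i=11 t=15 v=7: → [15,17); WM=12
i=12 t=8 v=3: DROP (t<12-2); WM=12
i=13 t=15 v=8: → [15,17); WM=12
i=14 t=15 v=2: → [15,17); WM=12
i=15 t=7 v=8: DROP (t<12-2); WM=12
i=16 t=19 v=4: → [19,21); WM=16
i=17 t=19 v=8: → [19,21); WM=16
i=18 t=21 v=6: → [21,23); WM=18
i=19 t=21 v=8: → [21,23); WM=18
i=20 t=22 v=5: → [21,24); WM=19
i=21 t=23 v=7: → [21,25); WM=20
i=22 t=20 v=3: → [19,25); WM=20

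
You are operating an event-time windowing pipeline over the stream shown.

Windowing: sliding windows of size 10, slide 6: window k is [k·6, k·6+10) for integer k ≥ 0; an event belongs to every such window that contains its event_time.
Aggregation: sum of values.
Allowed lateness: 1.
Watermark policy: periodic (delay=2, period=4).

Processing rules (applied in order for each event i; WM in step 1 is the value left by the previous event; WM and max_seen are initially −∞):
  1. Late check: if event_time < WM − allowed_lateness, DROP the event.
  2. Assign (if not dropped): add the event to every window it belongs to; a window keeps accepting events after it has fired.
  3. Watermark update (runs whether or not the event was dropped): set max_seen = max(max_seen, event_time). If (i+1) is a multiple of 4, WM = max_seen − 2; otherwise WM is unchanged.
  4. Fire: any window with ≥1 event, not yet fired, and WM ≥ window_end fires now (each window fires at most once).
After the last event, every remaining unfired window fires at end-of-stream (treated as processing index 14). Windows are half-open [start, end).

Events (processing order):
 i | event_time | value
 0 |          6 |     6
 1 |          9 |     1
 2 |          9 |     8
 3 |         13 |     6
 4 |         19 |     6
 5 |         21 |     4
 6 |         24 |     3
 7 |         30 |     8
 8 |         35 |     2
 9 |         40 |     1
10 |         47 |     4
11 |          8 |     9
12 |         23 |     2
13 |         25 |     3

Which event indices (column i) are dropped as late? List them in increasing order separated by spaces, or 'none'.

i=0 t=6 v=6: → [6,16),[0,10); WM=−∞
i=1 t=9 v=1: → [6,16),[0,10); WM=−∞
i=2 t=9 v=8: → [6,16),[0,10); WM=−∞
i=3 t=13 v=6: → [12,22),[6,16); WM=11; [0,10) fires=15
i=4 t=19 v=6: → [18,28),[12,22); WM=11
i=5 t=21 v=4: → [18,28),[12,22); WM=11
i=6 t=24 v=3: → [24,34),[18,28); WM=11
i=7 t=30 v=8: → [30,40),[24,34); WM=28; [6,16) fires=21 [12,22) fires=16 [18,28) fires=13
i=8 t=35 v=2: → [30,40); WM=28
i=9 t=40 v=1: → [36,46); WM=28
i=10 t=47 v=4: → [42,52); WM=28
i=11 t=8 v=9: DROP (t<28-1); WM=45; [24,34) fires=11 [30,40) fires=10
i=12 t=23 v=2: DROP (t<45-1); WM=45
i=13 t=25 v=3: DROP (t<45-1); WM=45

11 12 13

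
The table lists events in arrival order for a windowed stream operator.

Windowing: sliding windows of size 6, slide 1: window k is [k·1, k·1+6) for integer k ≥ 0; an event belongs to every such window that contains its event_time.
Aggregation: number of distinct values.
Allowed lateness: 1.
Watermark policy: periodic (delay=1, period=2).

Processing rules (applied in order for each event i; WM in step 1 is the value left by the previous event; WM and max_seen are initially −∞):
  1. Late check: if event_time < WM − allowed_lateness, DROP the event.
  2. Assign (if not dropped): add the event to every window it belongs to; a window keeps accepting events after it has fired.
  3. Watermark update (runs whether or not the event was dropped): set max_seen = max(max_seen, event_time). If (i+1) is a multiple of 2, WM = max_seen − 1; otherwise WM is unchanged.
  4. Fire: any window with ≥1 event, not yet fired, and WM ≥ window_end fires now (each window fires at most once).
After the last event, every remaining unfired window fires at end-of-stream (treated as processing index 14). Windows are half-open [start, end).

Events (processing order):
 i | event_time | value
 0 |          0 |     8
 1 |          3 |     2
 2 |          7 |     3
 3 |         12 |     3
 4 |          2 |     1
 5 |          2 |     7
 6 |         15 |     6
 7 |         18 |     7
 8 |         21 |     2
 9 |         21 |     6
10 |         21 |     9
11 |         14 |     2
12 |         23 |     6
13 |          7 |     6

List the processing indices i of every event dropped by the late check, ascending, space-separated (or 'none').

i=0 t=0 v=8: → [0,6); WM=−∞
i=1 t=3 v=2: → [3,9),[2,8),[1,7),[0,6); WM=2
i=2 t=7 v=3: → [7,13),[6,12),[5,11),[4,10),[3,9),[2,8); WM=2
i=3 t=12 v=3: → [12,18),[11,17),[10,16),[9,15),[8,14),[7,13); WM=11; [0,6) fires=2 [1,7) fires=1 [2,8) fires=2 [3,9) fires=2 [4,10) fires=1 [5,11) fires=1
i=4 t=2 v=1: DROP (t<11-1); WM=11
i=5 t=2 v=7: DROP (t<11-1); WM=11
i=6 t=15 v=6: → [15,21),[14,20),[13,19),[12,18),[11,17),[10,16); WM=11
i=7 t=18 v=7: → [18,24),[17,23),[16,22),[15,21),[14,20),[13,19); WM=17; [6,12) fires=1 [7,13) fires=1 [8,14) fires=1 [9,15) fires=1 [10,16) fires=2 [11,17) fires=2
i=8 t=21 v=2: → [21,27),[20,26),[19,25),[18,24),[17,23),[16,22); WM=17
i=9 t=21 v=6: → [21,27),[20,26),[19,25),[18,24),[17,23),[16,22); WM=20; [12,18) fires=2 [13,19) fires=2 [14,20) fires=2
i=10 t=21 v=9: → [21,27),[20,26),[19,25),[18,24),[17,23),[16,22); WM=20
i=11 t=14 v=2: DROP (t<20-1); WM=20
i=12 t=23 v=6: → [23,29),[22,28),[21,27),[20,26),[19,25),[18,24); WM=20
i=13 t=7 v=6: DROP (t<20-1); WM=22; [15,21) fires=2 [16,22) fires=4

4 5 11 13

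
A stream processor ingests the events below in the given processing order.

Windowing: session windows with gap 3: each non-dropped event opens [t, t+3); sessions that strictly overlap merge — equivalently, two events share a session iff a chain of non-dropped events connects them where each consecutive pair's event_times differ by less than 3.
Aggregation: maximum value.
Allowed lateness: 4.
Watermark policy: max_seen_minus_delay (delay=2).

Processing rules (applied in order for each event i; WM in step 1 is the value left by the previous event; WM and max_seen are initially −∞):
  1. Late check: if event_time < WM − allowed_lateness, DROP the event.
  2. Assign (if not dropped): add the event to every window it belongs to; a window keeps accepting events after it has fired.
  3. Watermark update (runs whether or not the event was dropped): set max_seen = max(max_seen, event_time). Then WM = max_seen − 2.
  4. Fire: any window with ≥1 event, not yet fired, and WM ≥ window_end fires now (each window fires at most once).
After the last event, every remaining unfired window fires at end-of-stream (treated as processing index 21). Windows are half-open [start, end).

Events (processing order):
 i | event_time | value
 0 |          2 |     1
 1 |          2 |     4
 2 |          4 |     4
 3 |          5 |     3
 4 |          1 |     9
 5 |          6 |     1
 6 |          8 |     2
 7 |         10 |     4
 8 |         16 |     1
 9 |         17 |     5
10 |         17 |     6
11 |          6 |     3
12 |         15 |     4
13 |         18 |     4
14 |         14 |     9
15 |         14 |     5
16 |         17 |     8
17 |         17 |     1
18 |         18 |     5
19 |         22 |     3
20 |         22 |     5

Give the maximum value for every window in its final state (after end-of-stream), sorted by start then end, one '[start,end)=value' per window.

[1,13)=9 [14,21)=9 [22,25)=5

i=0 t=2 v=1: → [2,5); WM=0
i=1 t=2 v=4: → [2,5); WM=0
i=2 t=4 v=4: → [2,7); WM=2
i=3 t=5 v=3: → [2,8); WM=3
i=4 t=1 v=9: → [1,8); WM=3
i=5 t=6 v=1: → [1,9); WM=4
i=6 t=8 v=2: → [1,11); WM=6
i=7 t=10 v=4: → [1,13); WM=8
i=8 t=16 v=1: → [16,19); WM=14
i=9 t=17 v=5: → [16,20); WM=15
i=10 t=17 v=6: → [16,20); WM=15
i=11 t=6 v=3: DROP (t<15-4); WM=15
i=12 t=15 v=4: → [15,20); WM=15
i=13 t=18 v=4: → [15,21); WM=16
i=14 t=14 v=9: → [14,21); WM=16
i=15 t=14 v=5: → [14,21); WM=16
i=16 t=17 v=8: → [14,21); WM=16
i=17 t=17 v=1: → [14,21); WM=16
i=18 t=18 v=5: → [14,21); WM=16
i=19 t=22 v=3: → [22,25); WM=20
i=20 t=22 v=5: → [22,25); WM=20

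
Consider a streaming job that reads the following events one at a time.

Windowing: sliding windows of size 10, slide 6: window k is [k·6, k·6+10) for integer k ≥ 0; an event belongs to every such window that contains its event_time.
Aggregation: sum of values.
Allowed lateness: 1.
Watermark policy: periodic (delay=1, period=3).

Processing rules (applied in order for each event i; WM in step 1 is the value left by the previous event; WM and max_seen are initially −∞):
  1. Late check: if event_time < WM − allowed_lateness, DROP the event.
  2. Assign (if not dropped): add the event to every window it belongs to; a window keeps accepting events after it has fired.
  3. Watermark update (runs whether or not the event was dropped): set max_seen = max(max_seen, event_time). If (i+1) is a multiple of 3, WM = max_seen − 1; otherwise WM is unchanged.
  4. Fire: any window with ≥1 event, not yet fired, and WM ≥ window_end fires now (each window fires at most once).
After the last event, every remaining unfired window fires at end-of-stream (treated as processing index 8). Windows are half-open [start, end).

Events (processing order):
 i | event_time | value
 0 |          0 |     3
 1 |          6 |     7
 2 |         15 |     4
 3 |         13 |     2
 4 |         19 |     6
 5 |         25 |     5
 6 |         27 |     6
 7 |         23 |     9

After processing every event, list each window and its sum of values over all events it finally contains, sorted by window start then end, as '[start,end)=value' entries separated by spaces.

i=0 t=0 v=3: → [0,10); WM=−∞
i=1 t=6 v=7: → [6,16),[0,10); WM=−∞
i=2 t=15 v=4: → [12,22),[6,16); WM=14; [0,10) fires=10
i=3 t=13 v=2: → [12,22),[6,16); WM=14
i=4 t=19 v=6: → [18,28),[12,22); WM=14
i=5 t=25 v=5: → [24,34),[18,28); WM=24; [6,16) fires=13 [12,22) fires=12
i=6 t=27 v=6: → [24,34),[18,28); WM=24
i=7 t=23 v=9: → [18,28); WM=24

[0,10)=10 [6,16)=13 [12,22)=12 [18,28)=26 [24,34)=11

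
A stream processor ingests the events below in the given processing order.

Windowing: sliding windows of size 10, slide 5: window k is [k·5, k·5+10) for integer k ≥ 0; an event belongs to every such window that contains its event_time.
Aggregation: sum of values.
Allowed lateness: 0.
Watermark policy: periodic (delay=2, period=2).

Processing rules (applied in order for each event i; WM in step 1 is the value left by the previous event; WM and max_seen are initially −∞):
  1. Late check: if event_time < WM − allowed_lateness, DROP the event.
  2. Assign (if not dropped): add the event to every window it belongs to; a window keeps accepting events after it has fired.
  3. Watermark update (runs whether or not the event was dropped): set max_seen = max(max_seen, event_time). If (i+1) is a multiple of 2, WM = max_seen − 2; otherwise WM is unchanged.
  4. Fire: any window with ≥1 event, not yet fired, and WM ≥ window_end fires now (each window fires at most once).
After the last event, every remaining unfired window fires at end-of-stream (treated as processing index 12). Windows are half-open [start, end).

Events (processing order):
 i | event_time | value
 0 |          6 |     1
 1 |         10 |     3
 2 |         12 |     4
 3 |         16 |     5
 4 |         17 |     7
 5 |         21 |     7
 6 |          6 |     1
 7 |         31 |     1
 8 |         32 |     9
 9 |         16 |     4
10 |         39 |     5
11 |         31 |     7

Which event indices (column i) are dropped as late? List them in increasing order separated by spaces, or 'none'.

6 9

i=0 t=6 v=1: → [5,15),[0,10); WM=−∞
i=1 t=10 v=3: → [10,20),[5,15); WM=8
i=2 t=12 v=4: → [10,20),[5,15); WM=8
i=3 t=16 v=5: → [15,25),[10,20); WM=14; [0,10) fires=1
i=4 t=17 v=7: → [15,25),[10,20); WM=14
i=5 t=21 v=7: → [20,30),[15,25); WM=19; [5,15) fires=8
i=6 t=6 v=1: DROP (t<19-0); WM=19
i=7 t=31 v=1: → [30,40),[25,35); WM=29; [10,20) fires=19 [15,25) fires=19
i=8 t=32 v=9: → [30,40),[25,35); WM=29
i=9 t=16 v=4: DROP (t<29-0); WM=30; [20,30) fires=7
i=10 t=39 v=5: → [35,45),[30,40); WM=30
i=11 t=31 v=7: → [30,40),[25,35); WM=37; [25,35) fires=17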